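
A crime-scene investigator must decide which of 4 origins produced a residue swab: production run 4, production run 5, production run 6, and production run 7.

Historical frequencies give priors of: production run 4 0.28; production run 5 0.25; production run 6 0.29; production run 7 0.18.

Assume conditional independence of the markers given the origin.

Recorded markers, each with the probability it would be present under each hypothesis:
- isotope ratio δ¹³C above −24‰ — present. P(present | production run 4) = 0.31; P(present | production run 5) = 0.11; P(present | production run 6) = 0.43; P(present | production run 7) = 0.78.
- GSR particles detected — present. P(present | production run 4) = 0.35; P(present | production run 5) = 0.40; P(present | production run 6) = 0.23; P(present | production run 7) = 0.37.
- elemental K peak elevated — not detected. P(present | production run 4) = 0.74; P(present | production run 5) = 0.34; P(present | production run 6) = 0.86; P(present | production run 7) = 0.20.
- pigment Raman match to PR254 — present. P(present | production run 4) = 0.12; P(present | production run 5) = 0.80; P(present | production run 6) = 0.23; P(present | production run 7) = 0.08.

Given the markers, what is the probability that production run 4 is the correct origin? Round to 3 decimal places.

For each hypothesis, the unnormalized posterior weight is prior × product of the marker likelihoods (using 1 − P(present | H) for each absent marker):
  production run 4: 0.28 × 0.31 × 0.35 × (1 − 0.74) × 0.12 = 0.00094786
  production run 5: 0.25 × 0.11 × 0.40 × (1 − 0.34) × 0.80 = 0.005808
  production run 6: 0.29 × 0.43 × 0.23 × (1 − 0.86) × 0.23 = 0.00092353
  production run 7: 0.18 × 0.78 × 0.37 × (1 − 0.20) × 0.08 = 0.0033247
Normalizing constant Z = 0.00094786 + 0.005808 + 0.00092353 + 0.0033247 = 0.011004.
P(production run 4 | evidence) = 0.00094786 / 0.011004 ≈ 0.086.

0.086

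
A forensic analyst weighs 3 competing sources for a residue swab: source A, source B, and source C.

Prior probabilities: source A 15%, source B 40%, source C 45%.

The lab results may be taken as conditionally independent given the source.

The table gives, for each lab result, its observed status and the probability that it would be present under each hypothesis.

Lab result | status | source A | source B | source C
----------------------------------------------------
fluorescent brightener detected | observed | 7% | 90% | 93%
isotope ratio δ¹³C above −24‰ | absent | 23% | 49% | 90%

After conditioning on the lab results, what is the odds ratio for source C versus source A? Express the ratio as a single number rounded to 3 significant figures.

The normalizing constant cancels in an odds ratio, so compute prior × likelihood for the two hypotheses only (using 1 − P(present | H) for each absent lab result):
  source C: 0.45 × 0.93 × (1 − 0.90) = 0.04185
  source A: 0.15 × 0.07 × (1 − 0.23) = 0.008085
Odds(source C : source A) = 0.04185 / 0.008085 ≈ 5.18.

5.18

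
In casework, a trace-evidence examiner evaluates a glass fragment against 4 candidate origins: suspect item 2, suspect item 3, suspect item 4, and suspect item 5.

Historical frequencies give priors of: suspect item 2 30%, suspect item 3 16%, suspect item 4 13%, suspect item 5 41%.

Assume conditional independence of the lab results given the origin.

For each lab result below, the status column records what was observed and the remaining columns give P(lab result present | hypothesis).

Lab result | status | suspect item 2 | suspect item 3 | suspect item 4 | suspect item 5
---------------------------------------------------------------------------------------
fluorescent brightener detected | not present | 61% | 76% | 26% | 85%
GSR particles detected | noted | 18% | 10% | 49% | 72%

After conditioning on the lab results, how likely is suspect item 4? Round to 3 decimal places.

Multiply each prior by the joint likelihood of the lab result pattern (using 1 − P(present | H) for each absent lab result):
  suspect item 2: 0.30 × (1 − 0.61) × 0.18 = 0.02106
  suspect item 3: 0.16 × (1 − 0.76) × 0.10 = 0.00384
  suspect item 4: 0.13 × (1 − 0.26) × 0.49 = 0.047138
  suspect item 5: 0.41 × (1 − 0.85) × 0.72 = 0.04428
Marginal likelihood of the evidence = 0.11632.
P(suspect item 4 | evidence) = 0.047138 / 0.11632 ≈ 0.405.

0.405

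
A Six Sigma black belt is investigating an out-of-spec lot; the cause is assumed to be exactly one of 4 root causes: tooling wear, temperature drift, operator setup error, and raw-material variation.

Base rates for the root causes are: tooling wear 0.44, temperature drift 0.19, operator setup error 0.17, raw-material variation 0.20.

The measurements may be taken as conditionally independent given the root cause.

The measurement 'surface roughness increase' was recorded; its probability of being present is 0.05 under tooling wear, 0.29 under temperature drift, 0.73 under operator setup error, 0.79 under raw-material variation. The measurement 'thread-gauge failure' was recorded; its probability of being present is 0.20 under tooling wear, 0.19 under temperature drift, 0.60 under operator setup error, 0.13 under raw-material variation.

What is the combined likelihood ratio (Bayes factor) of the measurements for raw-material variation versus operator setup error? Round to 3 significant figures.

0.234

The Bayes factor is the ratio of the joint likelihoods of the measurement pattern under the two hypotheses.
  raw-material variation: 0.79 × 0.13 = 0.1027
  operator setup error: 0.73 × 0.60 = 0.438
Bayes factor = 0.1027 / 0.438 ≈ 0.234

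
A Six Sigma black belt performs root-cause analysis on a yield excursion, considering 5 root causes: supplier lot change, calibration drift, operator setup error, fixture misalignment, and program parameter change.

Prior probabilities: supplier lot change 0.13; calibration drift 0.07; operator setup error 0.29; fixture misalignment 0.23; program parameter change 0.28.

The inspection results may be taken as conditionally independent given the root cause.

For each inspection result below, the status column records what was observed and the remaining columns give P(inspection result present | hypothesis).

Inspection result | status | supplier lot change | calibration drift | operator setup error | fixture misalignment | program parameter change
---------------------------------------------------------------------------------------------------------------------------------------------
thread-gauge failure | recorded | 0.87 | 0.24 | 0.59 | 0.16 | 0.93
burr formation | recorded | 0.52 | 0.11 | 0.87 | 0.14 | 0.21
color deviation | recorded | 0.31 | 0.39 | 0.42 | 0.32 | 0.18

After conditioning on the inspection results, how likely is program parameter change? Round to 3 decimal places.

For each hypothesis, the unnormalized posterior weight is prior × product of the inspection result likelihoods:
  supplier lot change: 0.13 × 0.87 × 0.52 × 0.31 = 0.018232
  calibration drift: 0.07 × 0.24 × 0.11 × 0.39 = 0.00072072
  operator setup error: 0.29 × 0.59 × 0.87 × 0.42 = 0.06252
  fixture misalignment: 0.23 × 0.16 × 0.14 × 0.32 = 0.0016486
  program parameter change: 0.28 × 0.93 × 0.21 × 0.18 = 0.0098431
Marginal likelihood of the evidence = 0.092964.
P(program parameter change | evidence) = 0.0098431 / 0.092964 ≈ 0.106.

0.106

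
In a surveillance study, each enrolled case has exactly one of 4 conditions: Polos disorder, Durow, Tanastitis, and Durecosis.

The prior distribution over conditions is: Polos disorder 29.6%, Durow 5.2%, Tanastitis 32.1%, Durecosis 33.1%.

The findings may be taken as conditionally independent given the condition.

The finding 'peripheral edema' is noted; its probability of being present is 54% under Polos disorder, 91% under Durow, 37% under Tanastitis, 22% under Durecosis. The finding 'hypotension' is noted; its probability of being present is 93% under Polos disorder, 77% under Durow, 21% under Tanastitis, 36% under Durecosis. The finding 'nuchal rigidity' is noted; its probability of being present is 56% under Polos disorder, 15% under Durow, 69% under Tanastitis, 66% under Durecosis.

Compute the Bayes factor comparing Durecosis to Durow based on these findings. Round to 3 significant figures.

The Bayes factor is the ratio of the joint likelihoods of the evidence pattern under the two hypotheses.
  Durecosis: 0.22 × 0.36 × 0.66 = 0.052272
  Durow: 0.91 × 0.77 × 0.15 = 0.1051
Bayes factor = 0.052272 / 0.1051 ≈ 0.497

0.497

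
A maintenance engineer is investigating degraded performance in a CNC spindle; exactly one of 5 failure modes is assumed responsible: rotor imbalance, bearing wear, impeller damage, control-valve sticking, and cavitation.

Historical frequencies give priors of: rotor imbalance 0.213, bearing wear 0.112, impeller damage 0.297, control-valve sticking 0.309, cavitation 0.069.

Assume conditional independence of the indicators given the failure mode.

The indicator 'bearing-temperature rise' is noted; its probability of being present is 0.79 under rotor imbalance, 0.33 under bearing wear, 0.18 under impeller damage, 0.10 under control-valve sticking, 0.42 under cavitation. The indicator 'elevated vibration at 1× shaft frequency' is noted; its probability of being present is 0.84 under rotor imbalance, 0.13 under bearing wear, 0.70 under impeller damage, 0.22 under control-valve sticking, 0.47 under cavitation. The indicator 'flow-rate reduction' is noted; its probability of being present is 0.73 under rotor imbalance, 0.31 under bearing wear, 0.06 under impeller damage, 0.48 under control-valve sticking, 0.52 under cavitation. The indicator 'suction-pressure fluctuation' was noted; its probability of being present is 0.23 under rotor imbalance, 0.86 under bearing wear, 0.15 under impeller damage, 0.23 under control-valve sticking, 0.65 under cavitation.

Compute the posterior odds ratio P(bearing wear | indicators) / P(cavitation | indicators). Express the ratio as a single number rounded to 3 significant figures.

0.278

Posterior odds equal prior odds times the likelihood ratio; only the two competing hypotheses matter.
  bearing wear: 0.112 × 0.33 × 0.13 × 0.31 × 0.86 = 0.001281
  cavitation: 0.069 × 0.42 × 0.47 × 0.52 × 0.65 = 0.0046038
Odds(bearing wear : cavitation) = 0.001281 / 0.0046038 ≈ 0.278.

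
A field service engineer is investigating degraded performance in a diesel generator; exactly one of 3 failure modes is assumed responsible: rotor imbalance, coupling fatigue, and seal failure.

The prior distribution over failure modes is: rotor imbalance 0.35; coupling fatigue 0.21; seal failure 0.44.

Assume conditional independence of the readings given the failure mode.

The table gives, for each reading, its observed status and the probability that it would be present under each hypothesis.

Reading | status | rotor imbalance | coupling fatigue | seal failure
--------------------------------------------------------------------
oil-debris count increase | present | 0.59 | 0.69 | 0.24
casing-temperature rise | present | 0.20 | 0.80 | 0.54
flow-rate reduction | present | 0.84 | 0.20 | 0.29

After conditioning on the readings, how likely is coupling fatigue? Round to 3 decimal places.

By Bayes' rule with conditional independence, the unnormalized weight for each hypothesis is prior × ∏ likelihoods:
  rotor imbalance: 0.35 × 0.59 × 0.20 × 0.84 = 0.034692
  coupling fatigue: 0.21 × 0.69 × 0.80 × 0.20 = 0.023184
  seal failure: 0.44 × 0.24 × 0.54 × 0.29 = 0.016537
Marginal likelihood of the evidence = 0.074413.
P(coupling fatigue | evidence) = 0.023184 / 0.074413 ≈ 0.312.

0.312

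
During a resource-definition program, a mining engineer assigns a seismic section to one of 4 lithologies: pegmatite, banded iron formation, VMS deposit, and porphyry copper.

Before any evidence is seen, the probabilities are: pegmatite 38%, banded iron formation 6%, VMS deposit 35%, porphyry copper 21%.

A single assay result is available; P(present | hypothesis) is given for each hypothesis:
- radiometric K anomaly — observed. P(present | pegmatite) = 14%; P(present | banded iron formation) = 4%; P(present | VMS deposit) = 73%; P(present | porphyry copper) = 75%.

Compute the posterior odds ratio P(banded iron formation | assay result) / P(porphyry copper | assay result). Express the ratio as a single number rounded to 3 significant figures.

0.0152

Unnormalized posterior weight (prior times the assay result likelihood) for each of the two hypotheses:
  banded iron formation: 0.06 × 0.04 = 0.0024
  porphyry copper: 0.21 × 0.75 = 0.1575
Odds(banded iron formation : porphyry copper) = 0.0024 / 0.1575 ≈ 0.0152.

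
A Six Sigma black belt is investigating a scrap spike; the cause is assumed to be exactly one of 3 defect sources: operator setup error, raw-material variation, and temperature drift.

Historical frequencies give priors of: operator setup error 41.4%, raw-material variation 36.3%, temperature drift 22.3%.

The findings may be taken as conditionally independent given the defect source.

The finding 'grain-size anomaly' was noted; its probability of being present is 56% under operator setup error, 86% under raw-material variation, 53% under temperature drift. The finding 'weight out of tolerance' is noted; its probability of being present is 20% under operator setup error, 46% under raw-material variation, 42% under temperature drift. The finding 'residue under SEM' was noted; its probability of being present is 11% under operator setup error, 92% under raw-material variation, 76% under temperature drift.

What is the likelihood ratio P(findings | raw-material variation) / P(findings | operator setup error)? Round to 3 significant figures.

29.5

Joint likelihood of the evidence pattern under each hypothesis:
  raw-material variation: 0.86 × 0.46 × 0.92 = 0.36395
  operator setup error: 0.56 × 0.20 × 0.11 = 0.01232
Bayes factor = 0.36395 / 0.01232 ≈ 29.5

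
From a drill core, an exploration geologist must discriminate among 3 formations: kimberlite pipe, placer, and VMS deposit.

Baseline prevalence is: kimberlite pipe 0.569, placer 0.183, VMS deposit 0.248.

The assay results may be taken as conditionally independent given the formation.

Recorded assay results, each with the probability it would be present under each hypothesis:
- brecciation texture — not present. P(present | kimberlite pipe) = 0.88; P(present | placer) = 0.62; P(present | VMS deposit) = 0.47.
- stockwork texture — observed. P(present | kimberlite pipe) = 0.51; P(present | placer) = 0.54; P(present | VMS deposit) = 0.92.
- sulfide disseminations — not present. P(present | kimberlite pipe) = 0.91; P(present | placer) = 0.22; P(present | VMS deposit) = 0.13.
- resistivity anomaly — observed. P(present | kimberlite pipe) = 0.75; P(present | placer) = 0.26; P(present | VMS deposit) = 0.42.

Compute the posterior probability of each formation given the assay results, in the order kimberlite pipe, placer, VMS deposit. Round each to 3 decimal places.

0.043, 0.141, 0.816

Multiply each prior by the joint likelihood of the assay result pattern (using 1 − P(present | H) for each absent assay result):
  kimberlite pipe: 0.569 × (1 − 0.88) × 0.51 × (1 − 0.91) × 0.75 = 0.0023505
  placer: 0.183 × (1 − 0.62) × 0.54 × (1 − 0.22) × 0.26 = 0.0076155
  VMS deposit: 0.248 × (1 − 0.47) × 0.92 × (1 − 0.13) × 0.42 = 0.044186
Normalizing constant Z = 0.0023505 + 0.0076155 + 0.044186 = 0.054152.
P(kimberlite pipe | evidence) = 0.0023505 / 0.054152 ≈ 0.043
P(placer | evidence) = 0.0076155 / 0.054152 ≈ 0.141
P(VMS deposit | evidence) = 0.044186 / 0.054152 ≈ 0.816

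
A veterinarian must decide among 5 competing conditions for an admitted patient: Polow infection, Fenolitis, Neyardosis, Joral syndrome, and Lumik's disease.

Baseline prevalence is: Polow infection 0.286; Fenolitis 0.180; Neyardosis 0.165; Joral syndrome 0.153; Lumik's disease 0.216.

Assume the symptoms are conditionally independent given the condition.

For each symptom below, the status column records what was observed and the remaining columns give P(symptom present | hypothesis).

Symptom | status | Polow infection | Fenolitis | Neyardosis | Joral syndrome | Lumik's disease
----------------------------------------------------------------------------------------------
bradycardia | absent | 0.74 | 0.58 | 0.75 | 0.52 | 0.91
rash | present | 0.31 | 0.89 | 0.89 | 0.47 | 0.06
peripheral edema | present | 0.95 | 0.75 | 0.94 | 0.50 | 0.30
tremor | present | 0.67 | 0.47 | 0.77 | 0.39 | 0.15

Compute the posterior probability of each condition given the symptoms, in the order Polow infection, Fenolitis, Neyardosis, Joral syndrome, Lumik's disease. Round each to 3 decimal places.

0.205, 0.331, 0.370, 0.094, 0.001

For each hypothesis, the unnormalized posterior weight is prior × product of the symptom likelihoods (using 1 − P(present | H) for each absent symptom):
  Polow infection: 0.286 × (1 − 0.74) × 0.31 × 0.95 × 0.67 = 0.014672
  Fenolitis: 0.180 × (1 − 0.58) × 0.89 × 0.75 × 0.47 = 0.023718
  Neyardosis: 0.165 × (1 − 0.75) × 0.89 × 0.94 × 0.77 = 0.026573
  Joral syndrome: 0.153 × (1 − 0.52) × 0.47 × 0.50 × 0.39 = 0.0067308
  Lumik's disease: 0.216 × (1 − 0.91) × 0.06 × 0.30 × 0.15 = 5.2488e-05
Normalizing constant Z = 0.014672 + 0.023718 + 0.026573 + 0.0067308 + 5.2488e-05 = 0.071746.
P(Polow infection | evidence) = 0.014672 / 0.071746 ≈ 0.205
P(Fenolitis | evidence) = 0.023718 / 0.071746 ≈ 0.331
P(Neyardosis | evidence) = 0.026573 / 0.071746 ≈ 0.370
P(Joral syndrome | evidence) = 0.0067308 / 0.071746 ≈ 0.094
P(Lumik's disease | evidence) = 5.2488e-05 / 0.071746 ≈ 0.001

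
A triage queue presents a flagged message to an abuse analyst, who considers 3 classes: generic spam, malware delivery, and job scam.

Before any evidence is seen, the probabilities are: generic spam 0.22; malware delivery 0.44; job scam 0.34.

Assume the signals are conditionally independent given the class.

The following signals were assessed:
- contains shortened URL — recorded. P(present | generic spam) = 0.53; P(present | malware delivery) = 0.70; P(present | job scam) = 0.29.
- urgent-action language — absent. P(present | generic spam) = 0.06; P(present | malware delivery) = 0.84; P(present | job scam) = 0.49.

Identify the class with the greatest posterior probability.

Multiply each prior by the joint likelihood of the signal pattern (using 1 − P(present | H) for each absent signal):
  generic spam: 0.22 × 0.53 × (1 − 0.06) = 0.1096
  malware delivery: 0.44 × 0.70 × (1 − 0.84) = 0.04928
  job scam: 0.34 × 0.29 × (1 − 0.49) = 0.050286
The unnormalized weights sum to 0.20917.
P(generic spam | evidence) ≈ 0.1096 / 0.20917 ≈ 0.524
P(malware delivery | evidence) ≈ 0.04928 / 0.20917 ≈ 0.236
P(job scam | evidence) ≈ 0.050286 / 0.20917 ≈ 0.240
The largest is 0.524, so generic spam is most probable.

generic spam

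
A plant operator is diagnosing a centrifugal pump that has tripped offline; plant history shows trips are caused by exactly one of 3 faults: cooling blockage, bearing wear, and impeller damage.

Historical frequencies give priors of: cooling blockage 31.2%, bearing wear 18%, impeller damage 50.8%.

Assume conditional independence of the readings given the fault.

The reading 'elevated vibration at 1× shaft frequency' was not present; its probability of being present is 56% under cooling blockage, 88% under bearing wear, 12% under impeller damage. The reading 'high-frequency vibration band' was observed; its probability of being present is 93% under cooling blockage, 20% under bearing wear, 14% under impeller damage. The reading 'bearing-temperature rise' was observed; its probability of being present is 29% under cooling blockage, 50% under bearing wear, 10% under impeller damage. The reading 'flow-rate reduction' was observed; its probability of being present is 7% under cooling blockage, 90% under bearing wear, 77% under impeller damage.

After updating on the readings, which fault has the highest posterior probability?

impeller damage

Multiply each prior by the joint likelihood of the reading pattern (using 1 − P(present | H) for each absent reading):
  cooling blockage: 0.312 × (1 − 0.56) × 0.93 × 0.29 × 0.07 = 0.0025917
  bearing wear: 0.180 × (1 − 0.88) × 0.20 × 0.50 × 0.90 = 0.001944
  impeller damage: 0.508 × (1 − 0.12) × 0.14 × 0.10 × 0.77 = 0.0048191
Marginal likelihood of the evidence = 0.0093548.
P(cooling blockage | evidence) ≈ 0.0025917 / 0.0093548 ≈ 0.277
P(bearing wear | evidence) ≈ 0.001944 / 0.0093548 ≈ 0.208
P(impeller damage | evidence) ≈ 0.0048191 / 0.0093548 ≈ 0.515
The largest is 0.515, so impeller damage is most probable.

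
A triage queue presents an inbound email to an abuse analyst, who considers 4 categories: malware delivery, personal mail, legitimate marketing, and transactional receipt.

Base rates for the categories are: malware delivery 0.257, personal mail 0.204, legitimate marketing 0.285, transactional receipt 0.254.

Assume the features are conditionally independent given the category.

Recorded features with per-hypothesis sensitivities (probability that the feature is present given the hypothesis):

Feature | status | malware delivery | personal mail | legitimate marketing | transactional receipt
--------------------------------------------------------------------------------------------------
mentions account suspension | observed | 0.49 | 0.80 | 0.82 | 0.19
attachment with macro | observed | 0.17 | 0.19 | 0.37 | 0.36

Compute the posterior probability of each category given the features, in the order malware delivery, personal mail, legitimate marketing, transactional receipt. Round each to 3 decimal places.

0.137, 0.198, 0.553, 0.111

Multiply each prior by the joint likelihood of the feature pattern:
  malware delivery: 0.257 × 0.49 × 0.17 = 0.021408
  personal mail: 0.204 × 0.80 × 0.19 = 0.031008
  legitimate marketing: 0.285 × 0.82 × 0.37 = 0.086469
  transactional receipt: 0.254 × 0.19 × 0.36 = 0.017374
Normalizing constant Z = 0.021408 + 0.031008 + 0.086469 + 0.017374 = 0.15626.
P(malware delivery | evidence) = 0.021408 / 0.15626 ≈ 0.137
P(personal mail | evidence) = 0.031008 / 0.15626 ≈ 0.198
P(legitimate marketing | evidence) = 0.086469 / 0.15626 ≈ 0.553
P(transactional receipt | evidence) = 0.017374 / 0.15626 ≈ 0.111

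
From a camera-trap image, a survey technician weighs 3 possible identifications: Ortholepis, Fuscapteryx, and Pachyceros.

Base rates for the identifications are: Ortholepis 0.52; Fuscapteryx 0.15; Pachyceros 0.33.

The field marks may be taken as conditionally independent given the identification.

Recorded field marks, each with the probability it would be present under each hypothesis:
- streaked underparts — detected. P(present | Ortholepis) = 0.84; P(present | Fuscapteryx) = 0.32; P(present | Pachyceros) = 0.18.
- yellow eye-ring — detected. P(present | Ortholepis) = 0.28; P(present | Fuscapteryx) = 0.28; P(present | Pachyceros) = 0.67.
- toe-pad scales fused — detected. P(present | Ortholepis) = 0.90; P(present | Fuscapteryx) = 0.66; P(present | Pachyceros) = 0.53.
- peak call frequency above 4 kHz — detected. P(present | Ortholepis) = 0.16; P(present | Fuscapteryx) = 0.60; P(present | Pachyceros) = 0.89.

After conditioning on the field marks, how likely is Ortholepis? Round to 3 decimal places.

0.422

For each hypothesis, the unnormalized posterior weight is prior × product of the field mark likelihoods:
  Ortholepis: 0.52 × 0.84 × 0.28 × 0.90 × 0.16 = 0.017612
  Fuscapteryx: 0.15 × 0.32 × 0.28 × 0.66 × 0.60 = 0.0053222
  Pachyceros: 0.33 × 0.18 × 0.67 × 0.53 × 0.89 = 0.018773
The unnormalized weights sum to 0.041707.
P(Ortholepis | evidence) = 0.017612 / 0.041707 ≈ 0.422.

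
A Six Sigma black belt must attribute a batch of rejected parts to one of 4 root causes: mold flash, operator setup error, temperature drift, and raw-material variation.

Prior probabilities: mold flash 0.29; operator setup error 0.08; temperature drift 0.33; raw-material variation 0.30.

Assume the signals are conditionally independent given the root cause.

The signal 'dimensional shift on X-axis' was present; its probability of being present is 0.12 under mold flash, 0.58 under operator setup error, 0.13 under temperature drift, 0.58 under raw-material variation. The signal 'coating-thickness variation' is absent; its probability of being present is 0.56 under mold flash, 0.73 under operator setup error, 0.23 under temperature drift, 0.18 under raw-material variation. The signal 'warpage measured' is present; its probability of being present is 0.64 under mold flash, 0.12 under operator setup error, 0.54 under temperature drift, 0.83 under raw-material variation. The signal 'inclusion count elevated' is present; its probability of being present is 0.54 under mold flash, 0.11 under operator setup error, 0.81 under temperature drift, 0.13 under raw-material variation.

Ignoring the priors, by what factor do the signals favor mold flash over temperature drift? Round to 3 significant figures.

The Bayes factor is the ratio of the joint likelihoods of the signal pattern under the two hypotheses (using 1 − P(present | H) for each absent signal).
  mold flash: 0.12 × (1 − 0.56) × 0.64 × 0.54 = 0.018248
  temperature drift: 0.13 × (1 − 0.23) × 0.54 × 0.81 = 0.043784
Bayes factor = 0.018248 / 0.043784 ≈ 0.417

0.417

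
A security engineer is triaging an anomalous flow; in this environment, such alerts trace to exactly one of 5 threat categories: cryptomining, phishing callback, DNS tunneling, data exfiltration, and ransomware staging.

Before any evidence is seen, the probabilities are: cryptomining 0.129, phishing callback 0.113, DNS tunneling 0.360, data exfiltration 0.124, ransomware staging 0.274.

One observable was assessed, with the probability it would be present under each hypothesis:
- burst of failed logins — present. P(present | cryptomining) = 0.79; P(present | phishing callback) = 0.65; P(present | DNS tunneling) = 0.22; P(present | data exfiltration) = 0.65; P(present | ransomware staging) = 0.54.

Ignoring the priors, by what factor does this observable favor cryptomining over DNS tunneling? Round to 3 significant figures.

The Bayes factor is the ratio of the two likelihoods.
  cryptomining: 0.79
  DNS tunneling: 0.22
Bayes factor = 0.79 / 0.22 ≈ 3.59

3.59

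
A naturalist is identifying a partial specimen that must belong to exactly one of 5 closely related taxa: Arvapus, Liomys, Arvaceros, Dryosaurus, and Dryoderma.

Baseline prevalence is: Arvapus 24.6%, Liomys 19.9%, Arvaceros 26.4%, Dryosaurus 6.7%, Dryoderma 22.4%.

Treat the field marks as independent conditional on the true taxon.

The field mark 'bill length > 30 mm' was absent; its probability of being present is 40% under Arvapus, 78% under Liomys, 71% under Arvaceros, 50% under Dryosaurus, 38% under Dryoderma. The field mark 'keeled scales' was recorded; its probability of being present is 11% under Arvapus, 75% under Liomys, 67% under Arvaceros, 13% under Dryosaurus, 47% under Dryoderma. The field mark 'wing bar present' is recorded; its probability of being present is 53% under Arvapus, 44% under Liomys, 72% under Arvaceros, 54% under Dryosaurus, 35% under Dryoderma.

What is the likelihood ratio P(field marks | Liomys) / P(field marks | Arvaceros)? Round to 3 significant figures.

0.519

Joint likelihood of the field mark pattern under each hypothesis (using 1 − P(present | H) for each absent field mark):
  Liomys: (1 − 0.78) × 0.75 × 0.44 = 0.0726
  Arvaceros: (1 − 0.71) × 0.67 × 0.72 = 0.1399
Bayes factor = 0.0726 / 0.1399 ≈ 0.519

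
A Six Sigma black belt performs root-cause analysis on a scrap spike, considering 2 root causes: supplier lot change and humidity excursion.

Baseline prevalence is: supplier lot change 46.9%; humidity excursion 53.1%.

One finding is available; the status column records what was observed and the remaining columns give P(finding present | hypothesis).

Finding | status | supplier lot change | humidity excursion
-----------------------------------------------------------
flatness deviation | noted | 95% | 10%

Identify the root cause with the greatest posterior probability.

supplier lot change

By Bayes' rule, the unnormalized weight for each hypothesis is prior × likelihood:
  supplier lot change: 0.469 × 0.95 = 0.44555
  humidity excursion: 0.531 × 0.10 = 0.0531
Marginal likelihood of the evidence = 0.49865.
P(supplier lot change | evidence) ≈ 0.44555 / 0.49865 ≈ 0.894
P(humidity excursion | evidence) ≈ 0.0531 / 0.49865 ≈ 0.106
The largest is 0.894, so supplier lot change is most probable.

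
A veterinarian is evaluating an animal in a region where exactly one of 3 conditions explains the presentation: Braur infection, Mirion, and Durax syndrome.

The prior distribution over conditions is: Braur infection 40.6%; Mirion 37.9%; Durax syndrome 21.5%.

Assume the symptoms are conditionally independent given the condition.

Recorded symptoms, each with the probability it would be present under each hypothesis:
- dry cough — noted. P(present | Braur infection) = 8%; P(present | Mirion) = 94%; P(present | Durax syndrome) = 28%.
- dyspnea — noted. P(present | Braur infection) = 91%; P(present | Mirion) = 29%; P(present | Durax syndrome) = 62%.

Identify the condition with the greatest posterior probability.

Mirion

By Bayes' rule with conditional independence, the unnormalized weight for each hypothesis is prior × ∏ likelihoods:
  Braur infection: 0.406 × 0.08 × 0.91 = 0.029557
  Mirion: 0.379 × 0.94 × 0.29 = 0.10332
  Durax syndrome: 0.215 × 0.28 × 0.62 = 0.037324
The unnormalized weights sum to 0.1702.
P(Braur infection | evidence) ≈ 0.029557 / 0.1702 ≈ 0.174
P(Mirion | evidence) ≈ 0.10332 / 0.1702 ≈ 0.607
P(Durax syndrome | evidence) ≈ 0.037324 / 0.1702 ≈ 0.219
The largest is 0.607, so Mirion is most probable.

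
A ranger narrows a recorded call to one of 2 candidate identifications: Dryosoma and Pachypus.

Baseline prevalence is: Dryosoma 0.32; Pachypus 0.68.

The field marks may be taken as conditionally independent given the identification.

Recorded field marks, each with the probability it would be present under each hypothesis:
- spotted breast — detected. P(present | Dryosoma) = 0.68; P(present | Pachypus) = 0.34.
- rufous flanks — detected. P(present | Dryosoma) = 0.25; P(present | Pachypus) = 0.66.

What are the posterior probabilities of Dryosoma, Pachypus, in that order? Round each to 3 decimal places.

0.263, 0.737

For each hypothesis, the unnormalized posterior weight is prior × product of the field mark likelihoods:
  Dryosoma: 0.32 × 0.68 × 0.25 = 0.0544
  Pachypus: 0.68 × 0.34 × 0.66 = 0.15259
Marginal likelihood of the evidence = 0.20699.
P(Dryosoma | evidence) = 0.0544 / 0.20699 ≈ 0.263
P(Pachypus | evidence) = 0.15259 / 0.20699 ≈ 0.737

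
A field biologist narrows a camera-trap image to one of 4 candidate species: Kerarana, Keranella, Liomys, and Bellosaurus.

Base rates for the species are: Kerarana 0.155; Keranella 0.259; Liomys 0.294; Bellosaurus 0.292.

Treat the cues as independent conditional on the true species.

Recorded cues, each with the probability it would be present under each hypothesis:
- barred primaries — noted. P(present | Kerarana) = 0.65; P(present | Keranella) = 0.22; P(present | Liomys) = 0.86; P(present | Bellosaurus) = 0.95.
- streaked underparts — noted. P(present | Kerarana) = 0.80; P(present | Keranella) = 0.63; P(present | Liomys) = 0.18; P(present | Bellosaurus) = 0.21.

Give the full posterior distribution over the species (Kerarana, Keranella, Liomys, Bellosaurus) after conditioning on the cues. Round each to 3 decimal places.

For each hypothesis, the unnormalized posterior weight is prior × product of the cue likelihoods:
  Kerarana: 0.155 × 0.65 × 0.80 = 0.0806
  Keranella: 0.259 × 0.22 × 0.63 = 0.035897
  Liomys: 0.294 × 0.86 × 0.18 = 0.045511
  Bellosaurus: 0.292 × 0.95 × 0.21 = 0.058254
Normalizing constant Z = 0.0806 + 0.035897 + 0.045511 + 0.058254 = 0.22026.
P(Kerarana | evidence) = 0.0806 / 0.22026 ≈ 0.366
P(Keranella | evidence) = 0.035897 / 0.22026 ≈ 0.163
P(Liomys | evidence) = 0.045511 / 0.22026 ≈ 0.207
P(Bellosaurus | evidence) = 0.058254 / 0.22026 ≈ 0.264

0.366, 0.163, 0.207, 0.264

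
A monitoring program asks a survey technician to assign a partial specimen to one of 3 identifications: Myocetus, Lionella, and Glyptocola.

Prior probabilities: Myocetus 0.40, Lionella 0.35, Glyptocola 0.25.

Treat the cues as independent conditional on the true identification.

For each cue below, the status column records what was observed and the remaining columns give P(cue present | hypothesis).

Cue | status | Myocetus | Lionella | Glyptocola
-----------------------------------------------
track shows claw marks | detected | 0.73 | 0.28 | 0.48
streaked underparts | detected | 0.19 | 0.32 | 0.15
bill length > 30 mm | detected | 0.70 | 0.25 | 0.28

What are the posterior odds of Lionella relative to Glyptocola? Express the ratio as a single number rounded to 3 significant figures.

Unnormalized posterior weight (prior times the cue likelihoods) for each of the two hypotheses:
  Lionella: 0.35 × 0.28 × 0.32 × 0.25 = 0.00784
  Glyptocola: 0.25 × 0.48 × 0.15 × 0.28 = 0.00504
Odds(Lionella : Glyptocola) = 0.00784 / 0.00504 ≈ 1.56.

1.56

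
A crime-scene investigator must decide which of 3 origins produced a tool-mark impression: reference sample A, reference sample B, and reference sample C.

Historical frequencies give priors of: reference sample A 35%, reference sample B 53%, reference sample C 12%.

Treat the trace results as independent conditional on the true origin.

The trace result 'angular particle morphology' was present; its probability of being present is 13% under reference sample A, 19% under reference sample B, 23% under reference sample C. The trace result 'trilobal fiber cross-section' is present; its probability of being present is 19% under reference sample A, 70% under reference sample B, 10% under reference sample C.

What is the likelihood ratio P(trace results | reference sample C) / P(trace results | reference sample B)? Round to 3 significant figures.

Joint likelihood of the trace result pattern under each hypothesis:
  reference sample C: 0.23 × 0.10 = 0.023
  reference sample B: 0.19 × 0.70 = 0.133
Bayes factor = 0.023 / 0.133 ≈ 0.173

0.173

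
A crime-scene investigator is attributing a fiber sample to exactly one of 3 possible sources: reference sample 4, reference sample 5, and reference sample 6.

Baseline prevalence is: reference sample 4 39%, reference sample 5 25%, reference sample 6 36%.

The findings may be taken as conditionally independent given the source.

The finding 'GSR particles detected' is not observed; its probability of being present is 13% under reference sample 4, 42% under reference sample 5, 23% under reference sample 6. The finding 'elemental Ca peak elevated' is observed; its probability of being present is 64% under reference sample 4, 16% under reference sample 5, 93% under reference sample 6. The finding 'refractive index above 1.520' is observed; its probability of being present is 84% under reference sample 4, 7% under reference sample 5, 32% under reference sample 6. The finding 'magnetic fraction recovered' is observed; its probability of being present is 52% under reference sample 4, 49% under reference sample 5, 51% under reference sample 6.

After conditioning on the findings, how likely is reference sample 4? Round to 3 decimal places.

0.689

Multiply each prior by the joint likelihood of the evidence pattern (using 1 − P(present | H) for each absent finding):
  reference sample 4: 0.39 × (1 − 0.13) × 0.64 × 0.84 × 0.52 = 0.094852
  reference sample 5: 0.25 × (1 − 0.42) × 0.16 × 0.07 × 0.49 = 0.00079576
  reference sample 6: 0.36 × (1 − 0.23) × 0.93 × 0.32 × 0.51 = 0.042072
Marginal likelihood of the evidence = 0.13772.
P(reference sample 4 | evidence) = 0.094852 / 0.13772 ≈ 0.689.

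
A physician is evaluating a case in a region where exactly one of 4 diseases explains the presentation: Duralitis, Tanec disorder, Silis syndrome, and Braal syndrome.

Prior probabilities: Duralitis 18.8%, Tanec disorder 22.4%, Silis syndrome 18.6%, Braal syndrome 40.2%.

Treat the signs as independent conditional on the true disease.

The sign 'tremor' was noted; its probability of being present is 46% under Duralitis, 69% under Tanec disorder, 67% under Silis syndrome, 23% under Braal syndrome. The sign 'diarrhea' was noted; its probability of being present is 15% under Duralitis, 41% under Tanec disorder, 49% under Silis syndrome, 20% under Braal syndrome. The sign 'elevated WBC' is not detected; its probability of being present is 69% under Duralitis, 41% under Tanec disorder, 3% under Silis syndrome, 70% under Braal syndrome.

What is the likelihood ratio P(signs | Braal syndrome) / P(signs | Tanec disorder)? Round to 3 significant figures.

0.0827

Joint likelihood of the sign pattern under each hypothesis (using 1 − P(present | H) for each absent sign):
  Braal syndrome: 0.23 × 0.20 × (1 − 0.70) = 0.0138
  Tanec disorder: 0.69 × 0.41 × (1 − 0.41) = 0.16691
Bayes factor = 0.0138 / 0.16691 ≈ 0.0827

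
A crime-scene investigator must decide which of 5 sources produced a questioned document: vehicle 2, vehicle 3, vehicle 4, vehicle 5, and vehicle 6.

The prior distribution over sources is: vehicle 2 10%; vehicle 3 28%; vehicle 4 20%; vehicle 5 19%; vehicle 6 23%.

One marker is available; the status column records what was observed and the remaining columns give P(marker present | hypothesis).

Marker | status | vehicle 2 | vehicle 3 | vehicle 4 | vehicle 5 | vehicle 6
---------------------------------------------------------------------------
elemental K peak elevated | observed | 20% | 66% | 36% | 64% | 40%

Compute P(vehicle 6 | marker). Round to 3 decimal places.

By Bayes' rule, the unnormalized weight for each hypothesis is prior × likelihood:
  vehicle 2: 0.10 × 0.20 = 0.02
  vehicle 3: 0.28 × 0.66 = 0.1848
  vehicle 4: 0.20 × 0.36 = 0.072
  vehicle 5: 0.19 × 0.64 = 0.1216
  vehicle 6: 0.23 × 0.40 = 0.092
Normalizing constant Z = 0.02 + 0.1848 + 0.072 + 0.1216 + 0.092 = 0.4904.
P(vehicle 6 | evidence) = 0.092 / 0.4904 ≈ 0.188.

0.188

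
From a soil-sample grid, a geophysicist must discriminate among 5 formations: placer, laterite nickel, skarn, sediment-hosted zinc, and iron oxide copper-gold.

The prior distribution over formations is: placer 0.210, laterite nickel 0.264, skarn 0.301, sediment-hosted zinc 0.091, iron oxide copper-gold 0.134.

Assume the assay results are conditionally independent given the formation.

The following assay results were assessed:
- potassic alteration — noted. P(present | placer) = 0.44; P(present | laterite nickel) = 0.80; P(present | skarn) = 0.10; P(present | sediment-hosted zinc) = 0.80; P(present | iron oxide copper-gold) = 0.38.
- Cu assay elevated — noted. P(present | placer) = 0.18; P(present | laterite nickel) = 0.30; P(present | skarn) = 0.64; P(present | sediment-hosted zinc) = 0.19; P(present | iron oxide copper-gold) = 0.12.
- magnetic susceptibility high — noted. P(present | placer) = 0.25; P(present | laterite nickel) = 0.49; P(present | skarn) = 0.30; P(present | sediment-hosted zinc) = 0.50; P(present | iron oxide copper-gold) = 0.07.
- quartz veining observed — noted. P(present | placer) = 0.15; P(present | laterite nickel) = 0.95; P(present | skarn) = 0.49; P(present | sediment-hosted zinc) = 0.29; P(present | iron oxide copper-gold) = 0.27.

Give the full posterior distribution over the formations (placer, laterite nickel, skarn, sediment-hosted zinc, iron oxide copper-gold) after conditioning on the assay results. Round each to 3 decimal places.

0.018, 0.841, 0.081, 0.057, 0.003

For each hypothesis, the unnormalized posterior weight is prior × product of the assay result likelihoods:
  placer: 0.210 × 0.44 × 0.18 × 0.25 × 0.15 = 0.0006237
  laterite nickel: 0.264 × 0.80 × 0.30 × 0.49 × 0.95 = 0.029494
  skarn: 0.301 × 0.10 × 0.64 × 0.30 × 0.49 = 0.0028318
  sediment-hosted zinc: 0.091 × 0.80 × 0.19 × 0.50 × 0.29 = 0.0020056
  iron oxide copper-gold: 0.134 × 0.38 × 0.12 × 0.07 × 0.27 = 0.00011549
Marginal likelihood of the evidence = 0.035071.
P(placer | evidence) = 0.0006237 / 0.035071 ≈ 0.018
P(laterite nickel | evidence) = 0.029494 / 0.035071 ≈ 0.841
P(skarn | evidence) = 0.0028318 / 0.035071 ≈ 0.081
P(sediment-hosted zinc | evidence) = 0.0020056 / 0.035071 ≈ 0.057
P(iron oxide copper-gold | evidence) = 0.00011549 / 0.035071 ≈ 0.003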